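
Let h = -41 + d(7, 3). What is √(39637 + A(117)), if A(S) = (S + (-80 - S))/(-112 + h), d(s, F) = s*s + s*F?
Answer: √273065933/83 ≈ 199.09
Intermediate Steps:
d(s, F) = s² + F*s
h = 29 (h = -41 + 7*(3 + 7) = -41 + 7*10 = -41 + 70 = 29)
A(S) = 80/83 (A(S) = (S + (-80 - S))/(-112 + 29) = -80/(-83) = -80*(-1/83) = 80/83)
√(39637 + A(117)) = √(39637 + 80/83) = √(3289951/83) = √273065933/83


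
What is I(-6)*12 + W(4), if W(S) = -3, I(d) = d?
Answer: -75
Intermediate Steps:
I(-6)*12 + W(4) = -6*12 - 3 = -72 - 3 = -75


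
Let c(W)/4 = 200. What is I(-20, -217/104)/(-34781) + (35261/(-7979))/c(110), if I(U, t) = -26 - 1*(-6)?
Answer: -1098748841/222014079200 ≈ -0.0049490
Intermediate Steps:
I(U, t) = -20 (I(U, t) = -26 + 6 = -20)
c(W) = 800 (c(W) = 4*200 = 800)
I(-20, -217/104)/(-34781) + (35261/(-7979))/c(110) = -20/(-34781) + (35261/(-7979))/800 = -20*(-1/34781) + (35261*(-1/7979))*(1/800) = 20/34781 - 35261/7979*1/800 = 20/34781 - 35261/6383200 = -1098748841/222014079200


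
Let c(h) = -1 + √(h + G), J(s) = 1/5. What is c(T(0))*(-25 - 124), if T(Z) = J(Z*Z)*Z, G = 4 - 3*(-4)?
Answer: -447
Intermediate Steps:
J(s) = ⅕
G = 16 (G = 4 + 12 = 16)
T(Z) = Z/5
c(h) = -1 + √(16 + h) (c(h) = -1 + √(h + 16) = -1 + √(16 + h))
c(T(0))*(-25 - 124) = (-1 + √(16 + (⅕)*0))*(-25 - 124) = (-1 + √(16 + 0))*(-149) = (-1 + √16)*(-149) = (-1 + 4)*(-149) = 3*(-149) = -447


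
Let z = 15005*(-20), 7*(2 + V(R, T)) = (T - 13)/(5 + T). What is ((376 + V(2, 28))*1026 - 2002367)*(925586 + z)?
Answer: -77954558490166/77 ≈ -1.0124e+12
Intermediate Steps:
V(R, T) = -2 + (-13 + T)/(7*(5 + T)) (V(R, T) = -2 + ((T - 13)/(5 + T))/7 = -2 + ((-13 + T)/(5 + T))/7 = -2 + (-13 + T)/(7*(5 + T)))
z = -300100
((376 + V(2, 28))*1026 - 2002367)*(925586 + z) = ((376 + (-83 - 13*28)/(7*(5 + 28)))*1026 - 2002367)*(925586 - 300100) = ((376 + (⅐)*(-83 - 364)/33)*1026 - 2002367)*625486 = ((376 + (⅐)*(1/33)*(-447))*1026 - 2002367)*625486 = ((376 - 149/77)*1026 - 2002367)*625486 = ((28803/77)*1026 - 2002367)*625486 = (29551878/77 - 2002367)*625486 = -124630381/77*625486 = -77954558490166/77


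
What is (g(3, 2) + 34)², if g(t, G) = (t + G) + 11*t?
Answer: 5184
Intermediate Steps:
g(t, G) = G + 12*t (g(t, G) = (G + t) + 11*t = G + 12*t)
(g(3, 2) + 34)² = ((2 + 12*3) + 34)² = ((2 + 36) + 34)² = (38 + 34)² = 72² = 5184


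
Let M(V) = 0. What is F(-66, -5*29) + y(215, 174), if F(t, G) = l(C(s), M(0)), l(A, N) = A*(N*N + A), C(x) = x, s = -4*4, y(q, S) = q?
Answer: 471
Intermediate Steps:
s = -16
l(A, N) = A*(A + N²) (l(A, N) = A*(N² + A) = A*(A + N²))
F(t, G) = 256 (F(t, G) = -16*(-16 + 0²) = -16*(-16 + 0) = -16*(-16) = 256)
F(-66, -5*29) + y(215, 174) = 256 + 215 = 471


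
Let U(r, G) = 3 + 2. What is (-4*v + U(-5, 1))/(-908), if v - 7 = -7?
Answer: -5/908 ≈ -0.0055066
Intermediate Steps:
U(r, G) = 5
v = 0 (v = 7 - 7 = 0)
(-4*v + U(-5, 1))/(-908) = (-4*0 + 5)/(-908) = (0 + 5)*(-1/908) = 5*(-1/908) = -5/908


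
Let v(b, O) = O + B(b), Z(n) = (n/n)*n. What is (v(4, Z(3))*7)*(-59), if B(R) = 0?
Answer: -1239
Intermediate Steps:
Z(n) = n (Z(n) = 1*n = n)
v(b, O) = O (v(b, O) = O + 0 = O)
(v(4, Z(3))*7)*(-59) = (3*7)*(-59) = 21*(-59) = -1239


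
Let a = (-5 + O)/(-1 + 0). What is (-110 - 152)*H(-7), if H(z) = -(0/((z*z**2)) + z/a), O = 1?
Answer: -917/2 ≈ -458.50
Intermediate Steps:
a = 4 (a = (-5 + 1)/(-1 + 0) = -4/(-1) = -4*(-1) = 4)
H(z) = -z/4 (H(z) = -(0/((z*z**2)) + z/4) = -(0/(z**3) + z*(1/4)) = -(0/z**3 + z/4) = -(0 + z/4) = -z/4)
(-110 - 152)*H(-7) = (-110 - 152)*(-1/4*(-7)) = -262*7/4 = -917/2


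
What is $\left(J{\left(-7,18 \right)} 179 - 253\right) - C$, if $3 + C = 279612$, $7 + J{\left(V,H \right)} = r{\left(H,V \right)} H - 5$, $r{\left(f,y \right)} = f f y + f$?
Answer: $-7531510$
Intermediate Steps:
$r{\left(f,y \right)} = f + y f^{2}$ ($r{\left(f,y \right)} = f^{2} y + f = y f^{2} + f = f + y f^{2}$)
$J{\left(V,H \right)} = -12 + H^{2} \left(1 + H V\right)$ ($J{\left(V,H \right)} = -7 + \left(H \left(1 + H V\right) H - 5\right) = -7 + \left(H^{2} \left(1 + H V\right) - 5\right) = -7 + \left(-5 + H^{2} \left(1 + H V\right)\right) = -12 + H^{2} \left(1 + H V\right)$)
$C = 279609$ ($C = -3 + 279612 = 279609$)
$\left(J{\left(-7,18 \right)} 179 - 253\right) - C = \left(\left(-12 + 18^{2} \left(1 + 18 \left(-7\right)\right)\right) 179 - 253\right) - 279609 = \left(\left(-12 + 324 \left(1 - 126\right)\right) 179 - 253\right) - 279609 = \left(\left(-12 + 324 \left(-125\right)\right) 179 - 253\right) - 279609 = \left(\left(-12 - 40500\right) 179 - 253\right) - 279609 = \left(\left(-40512\right) 179 - 253\right) - 279609 = \left(-7251648 - 253\right) - 279609 = -7251901 - 279609 = -7531510$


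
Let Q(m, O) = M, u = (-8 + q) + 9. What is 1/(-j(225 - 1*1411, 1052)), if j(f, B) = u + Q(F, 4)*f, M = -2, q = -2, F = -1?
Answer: -1/2371 ≈ -0.00042176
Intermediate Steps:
u = -1 (u = (-8 - 2) + 9 = -10 + 9 = -1)
Q(m, O) = -2
j(f, B) = -1 - 2*f
1/(-j(225 - 1*1411, 1052)) = 1/(-(-1 - 2*(225 - 1*1411))) = 1/(-(-1 - 2*(225 - 1411))) = 1/(-(-1 - 2*(-1186))) = 1/(-(-1 + 2372)) = 1/(-1*2371) = 1/(-2371) = -1/2371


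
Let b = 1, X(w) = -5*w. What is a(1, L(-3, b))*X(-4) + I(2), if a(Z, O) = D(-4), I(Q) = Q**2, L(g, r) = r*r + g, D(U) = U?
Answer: -76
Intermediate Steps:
L(g, r) = g + r**2 (L(g, r) = r**2 + g = g + r**2)
a(Z, O) = -4
a(1, L(-3, b))*X(-4) + I(2) = -(-20)*(-4) + 2**2 = -4*20 + 4 = -80 + 4 = -76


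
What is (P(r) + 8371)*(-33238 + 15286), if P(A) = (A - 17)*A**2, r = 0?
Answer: -150276192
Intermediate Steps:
P(A) = A**2*(-17 + A) (P(A) = (-17 + A)*A**2 = A**2*(-17 + A))
(P(r) + 8371)*(-33238 + 15286) = (0**2*(-17 + 0) + 8371)*(-33238 + 15286) = (0*(-17) + 8371)*(-17952) = (0 + 8371)*(-17952) = 8371*(-17952) = -150276192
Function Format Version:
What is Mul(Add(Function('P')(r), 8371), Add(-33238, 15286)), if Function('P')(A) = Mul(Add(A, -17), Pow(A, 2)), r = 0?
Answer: -150276192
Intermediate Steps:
Function('P')(A) = Mul(Pow(A, 2), Add(-17, A)) (Function('P')(A) = Mul(Add(-17, A), Pow(A, 2)) = Mul(Pow(A, 2), Add(-17, A)))
Mul(Add(Function('P')(r), 8371), Add(-33238, 15286)) = Mul(Add(Mul(Pow(0, 2), Add(-17, 0)), 8371), Add(-33238, 15286)) = Mul(Add(Mul(0, -17), 8371), -17952) = Mul(Add(0, 8371), -17952) = Mul(8371, -17952) = -150276192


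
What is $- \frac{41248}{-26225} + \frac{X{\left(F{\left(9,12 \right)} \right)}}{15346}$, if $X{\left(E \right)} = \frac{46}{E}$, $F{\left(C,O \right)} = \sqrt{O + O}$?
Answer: $\frac{41248}{26225} + \frac{23 \sqrt{6}}{92076} \approx 1.5735$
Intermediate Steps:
$F{\left(C,O \right)} = \sqrt{2} \sqrt{O}$ ($F{\left(C,O \right)} = \sqrt{2 O} = \sqrt{2} \sqrt{O}$)
$- \frac{41248}{-26225} + \frac{X{\left(F{\left(9,12 \right)} \right)}}{15346} = - \frac{41248}{-26225} + \frac{46 \frac{1}{\sqrt{2} \sqrt{12}}}{15346} = \left(-41248\right) \left(- \frac{1}{26225}\right) + \frac{46}{\sqrt{2} \cdot 2 \sqrt{3}} \cdot \frac{1}{15346} = \frac{41248}{26225} + \frac{46}{2 \sqrt{6}} \cdot \frac{1}{15346} = \frac{41248}{26225} + 46 \frac{\sqrt{6}}{12} \cdot \frac{1}{15346} = \frac{41248}{26225} + \frac{23 \sqrt{6}}{6} \cdot \frac{1}{15346} = \frac{41248}{26225} + \frac{23 \sqrt{6}}{92076}$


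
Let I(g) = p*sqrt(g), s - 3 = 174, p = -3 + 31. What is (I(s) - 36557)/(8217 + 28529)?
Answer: -36557/36746 + 14*sqrt(177)/18373 ≈ -0.98472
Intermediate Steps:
p = 28
s = 177 (s = 3 + 174 = 177)
I(g) = 28*sqrt(g)
(I(s) - 36557)/(8217 + 28529) = (28*sqrt(177) - 36557)/(8217 + 28529) = (-36557 + 28*sqrt(177))/36746 = (-36557 + 28*sqrt(177))*(1/36746) = -36557/36746 + 14*sqrt(177)/18373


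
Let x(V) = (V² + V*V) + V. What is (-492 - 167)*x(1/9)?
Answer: -7249/81 ≈ -89.494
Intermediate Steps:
x(V) = V + 2*V² (x(V) = (V² + V²) + V = 2*V² + V = V + 2*V²)
(-492 - 167)*x(1/9) = (-492 - 167)*((1 + 2/9)/9) = -659*(1 + 2*(⅑))/9 = -659*(1 + 2/9)/9 = -659*11/(9*9) = -659*11/81 = -7249/81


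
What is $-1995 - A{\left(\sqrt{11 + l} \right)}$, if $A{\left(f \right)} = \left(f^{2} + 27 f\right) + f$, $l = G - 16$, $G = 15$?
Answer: $-2005 - 28 \sqrt{10} \approx -2093.5$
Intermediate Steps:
$l = -1$ ($l = 15 - 16 = -1$)
$A{\left(f \right)} = f^{2} + 28 f$
$-1995 - A{\left(\sqrt{11 + l} \right)} = -1995 - \sqrt{11 - 1} \left(28 + \sqrt{11 - 1}\right) = -1995 - \sqrt{10} \left(28 + \sqrt{10}\right)$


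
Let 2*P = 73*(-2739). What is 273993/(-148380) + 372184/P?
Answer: -55077800737/9889378620 ≈ -5.5694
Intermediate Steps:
P = -199947/2 (P = (73*(-2739))/2 = (½)*(-199947) = -199947/2 ≈ -99974.)
273993/(-148380) + 372184/P = 273993/(-148380) + 372184/(-199947/2) = 273993*(-1/148380) + 372184*(-2/199947) = -91331/49460 - 744368/199947 = -55077800737/9889378620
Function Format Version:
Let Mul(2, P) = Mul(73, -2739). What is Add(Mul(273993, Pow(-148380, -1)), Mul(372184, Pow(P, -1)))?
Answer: Rational(-55077800737, 9889378620) ≈ -5.5694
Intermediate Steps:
P = Rational(-199947, 2) (P = Mul(Rational(1, 2), Mul(73, -2739)) = Mul(Rational(1, 2), -199947) = Rational(-199947, 2) ≈ -99974.)
Add(Mul(273993, Pow(-148380, -1)), Mul(372184, Pow(P, -1))) = Add(Mul(273993, Pow(-148380, -1)), Mul(372184, Pow(Rational(-199947, 2), -1))) = Add(Mul(273993, Rational(-1, 148380)), Mul(372184, Rational(-2, 199947))) = Add(Rational(-91331, 49460), Rational(-744368, 199947)) = Rational(-55077800737, 9889378620)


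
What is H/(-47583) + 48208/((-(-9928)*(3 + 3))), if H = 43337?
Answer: -352472/3473559 ≈ -0.10147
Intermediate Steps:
H/(-47583) + 48208/((-(-9928)*(3 + 3))) = 43337/(-47583) + 48208/((-(-9928)*(3 + 3))) = 43337*(-1/47583) + 48208/((-(-9928)*6)) = -43337/47583 + 48208/((-2482*(-24))) = -43337/47583 + 48208/59568 = -43337/47583 + 48208*(1/59568) = -43337/47583 + 3013/3723 = -352472/3473559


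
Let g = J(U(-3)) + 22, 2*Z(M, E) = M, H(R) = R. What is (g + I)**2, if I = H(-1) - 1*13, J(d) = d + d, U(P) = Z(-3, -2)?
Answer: 25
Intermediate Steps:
Z(M, E) = M/2
U(P) = -3/2 (U(P) = (1/2)*(-3) = -3/2)
J(d) = 2*d
g = 19 (g = 2*(-3/2) + 22 = -3 + 22 = 19)
I = -14 (I = -1 - 1*13 = -1 - 13 = -14)
(g + I)**2 = (19 - 14)**2 = 5**2 = 25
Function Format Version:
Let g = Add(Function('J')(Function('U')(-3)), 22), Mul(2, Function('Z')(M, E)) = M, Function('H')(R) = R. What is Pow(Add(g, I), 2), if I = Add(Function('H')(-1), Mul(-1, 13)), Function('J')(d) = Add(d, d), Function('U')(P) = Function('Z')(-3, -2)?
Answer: 25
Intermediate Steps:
Function('Z')(M, E) = Mul(Rational(1, 2), M)
Function('U')(P) = Rational(-3, 2) (Function('U')(P) = Mul(Rational(1, 2), -3) = Rational(-3, 2))
Function('J')(d) = Mul(2, d)
g = 19 (g = Add(Mul(2, Rational(-3, 2)), 22) = Add(-3, 22) = 19)
I = -14 (I = Add(-1, Mul(-1, 13)) = Add(-1, -13) = -14)
Pow(Add(g, I), 2) = Pow(Add(19, -14), 2) = Pow(5, 2) = 25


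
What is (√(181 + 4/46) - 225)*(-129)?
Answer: 29025 - 903*√1955/23 ≈ 27289.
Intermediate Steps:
(√(181 + 4/46) - 225)*(-129) = (√(181 + 4*(1/46)) - 225)*(-129) = (√(181 + 2/23) - 225)*(-129) = (√(4165/23) - 225)*(-129) = (7*√1955/23 - 225)*(-129) = (-225 + 7*√1955/23)*(-129) = 29025 - 903*√1955/23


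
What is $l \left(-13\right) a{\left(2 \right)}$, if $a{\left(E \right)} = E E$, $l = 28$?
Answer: $-1456$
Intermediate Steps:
$a{\left(E \right)} = E^{2}$
$l \left(-13\right) a{\left(2 \right)} = 28 \left(-13\right) 2^{2} = \left(-364\right) 4 = -1456$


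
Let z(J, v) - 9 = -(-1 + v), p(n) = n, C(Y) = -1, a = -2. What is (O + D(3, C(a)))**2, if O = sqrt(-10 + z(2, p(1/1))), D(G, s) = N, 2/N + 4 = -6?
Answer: (1 - 5*I)**2/25 ≈ -0.96 - 0.4*I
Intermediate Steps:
z(J, v) = 10 - v (z(J, v) = 9 - (-1 + v) = 9 + (1 - v) = 10 - v)
N = -1/5 (N = 2/(-4 - 6) = 2/(-10) = 2*(-1/10) = -1/5 ≈ -0.20000)
D(G, s) = -1/5
O = I (O = sqrt(-10 + (10 - 1/1)) = sqrt(-10 + (10 - 1*1)) = sqrt(-10 + (10 - 1)) = sqrt(-10 + 9) = sqrt(-1) = I ≈ 1.0*I)
(O + D(3, C(a)))**2 = (I - 1/5)**2 = (-1/5 + I)**2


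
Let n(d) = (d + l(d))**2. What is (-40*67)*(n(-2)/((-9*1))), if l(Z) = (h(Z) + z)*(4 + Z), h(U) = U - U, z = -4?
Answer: 268000/9 ≈ 29778.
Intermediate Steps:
h(U) = 0
l(Z) = -16 - 4*Z (l(Z) = (0 - 4)*(4 + Z) = -4*(4 + Z) = -16 - 4*Z)
n(d) = (-16 - 3*d)**2 (n(d) = (d + (-16 - 4*d))**2 = (-16 - 3*d)**2)
(-40*67)*(n(-2)/((-9*1))) = (-40*67)*((16 + 3*(-2))**2/((-9*1))) = -2680*(16 - 6)**2/(-9) = -2680*10**2*(-1)/9 = -268000*(-1)/9 = -2680*(-100/9) = 268000/9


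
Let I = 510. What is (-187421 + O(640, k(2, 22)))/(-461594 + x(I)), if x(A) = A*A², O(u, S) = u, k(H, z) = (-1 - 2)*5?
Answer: -186781/132189406 ≈ -0.0014130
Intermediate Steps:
k(H, z) = -15 (k(H, z) = -3*5 = -15)
x(A) = A³
(-187421 + O(640, k(2, 22)))/(-461594 + x(I)) = (-187421 + 640)/(-461594 + 510³) = -186781/(-461594 + 132651000) = -186781/132189406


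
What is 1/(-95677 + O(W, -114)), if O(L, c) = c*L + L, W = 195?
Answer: -1/117712 ≈ -8.4953e-6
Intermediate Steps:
O(L, c) = L + L*c (O(L, c) = L*c + L = L + L*c)
1/(-95677 + O(W, -114)) = 1/(-95677 + 195*(1 - 114)) = 1/(-95677 + 195*(-113)) = 1/(-95677 - 22035) = 1/(-117712) = -1/117712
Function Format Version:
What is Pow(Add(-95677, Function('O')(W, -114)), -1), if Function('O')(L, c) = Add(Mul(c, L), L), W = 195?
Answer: Rational(-1, 117712) ≈ -8.4953e-6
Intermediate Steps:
Function('O')(L, c) = Add(L, Mul(L, c)) (Function('O')(L, c) = Add(Mul(L, c), L) = Add(L, Mul(L, c)))
Pow(Add(-95677, Function('O')(W, -114)), -1) = Pow(Add(-95677, Mul(195, Add(1, -114))), -1) = Pow(Add(-95677, Mul(195, -113)), -1) = Pow(Add(-95677, -22035), -1) = Pow(-117712, -1) = Rational(-1, 117712)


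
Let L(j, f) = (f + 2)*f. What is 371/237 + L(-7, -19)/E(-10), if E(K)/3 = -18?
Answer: -18839/4266 ≈ -4.4161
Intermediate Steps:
E(K) = -54 (E(K) = 3*(-18) = -54)
L(j, f) = f*(2 + f) (L(j, f) = (2 + f)*f = f*(2 + f))
371/237 + L(-7, -19)/E(-10) = 371/237 - 19*(2 - 19)/(-54) = 371*(1/237) - 19*(-17)*(-1/54) = 371/237 + 323*(-1/54) = 371/237 - 323/54 = -18839/4266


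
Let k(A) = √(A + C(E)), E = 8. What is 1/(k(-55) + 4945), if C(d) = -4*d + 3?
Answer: 4945/24453109 - 2*I*√21/24453109 ≈ 0.00020222 - 3.7481e-7*I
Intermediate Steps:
C(d) = 3 - 4*d
k(A) = √(-29 + A) (k(A) = √(A + (3 - 4*8)) = √(A + (3 - 32)) = √(A - 29) = √(-29 + A))
1/(k(-55) + 4945) = 1/(√(-29 - 55) + 4945) = 1/(√(-84) + 4945) = 1/(2*I*√21 + 4945) = 1/(4945 + 2*I*√21)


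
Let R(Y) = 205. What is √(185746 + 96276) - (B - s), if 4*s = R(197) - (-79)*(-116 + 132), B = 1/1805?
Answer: 2651541/7220 + √282022 ≈ 898.31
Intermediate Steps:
B = 1/1805 ≈ 0.00055402
s = 1469/4 (s = (205 - (-79)*(-116 + 132))/4 = (205 - (-79)*16)/4 = (205 - 1*(-1264))/4 = (205 + 1264)/4 = (¼)*1469 = 1469/4 ≈ 367.25)
√(185746 + 96276) - (B - s) = √(185746 + 96276) - (1/1805 - 1*1469/4) = √282022 - (1/1805 - 1469/4) = √282022 - 1*(-2651541/7220) = √282022 + 2651541/7220 = 2651541/7220 + √282022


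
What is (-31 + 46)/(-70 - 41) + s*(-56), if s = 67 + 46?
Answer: -234141/37 ≈ -6328.1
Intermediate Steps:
s = 113
(-31 + 46)/(-70 - 41) + s*(-56) = (-31 + 46)/(-70 - 41) + 113*(-56) = 15/(-111) - 6328 = 15*(-1/111) - 6328 = -5/37 - 6328 = -234141/37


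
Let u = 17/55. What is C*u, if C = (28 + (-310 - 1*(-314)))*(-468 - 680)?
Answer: -624512/55 ≈ -11355.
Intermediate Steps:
u = 17/55 (u = 17*(1/55) = 17/55 ≈ 0.30909)
C = -36736 (C = (28 + (-310 + 314))*(-1148) = (28 + 4)*(-1148) = 32*(-1148) = -36736)
C*u = -36736*17/55 = -624512/55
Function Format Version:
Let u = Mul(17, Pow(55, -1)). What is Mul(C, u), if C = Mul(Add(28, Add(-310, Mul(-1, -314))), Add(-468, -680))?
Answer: Rational(-624512, 55) ≈ -11355.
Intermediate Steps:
u = Rational(17, 55) (u = Mul(17, Rational(1, 55)) = Rational(17, 55) ≈ 0.30909)
C = -36736 (C = Mul(Add(28, Add(-310, 314)), -1148) = Mul(Add(28, 4), -1148) = Mul(32, -1148) = -36736)
Mul(C, u) = Mul(-36736, Rational(17, 55)) = Rational(-624512, 55)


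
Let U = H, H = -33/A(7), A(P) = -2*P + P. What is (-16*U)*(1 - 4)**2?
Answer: -4752/7 ≈ -678.86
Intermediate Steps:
A(P) = -P
H = 33/7 (H = -33/((-1*7)) = -33/(-7) = -33*(-1/7) = 33/7 ≈ 4.7143)
U = 33/7 ≈ 4.7143
(-16*U)*(1 - 4)**2 = (-16*33/7)*(1 - 4)**2 = -528/7*(-3)**2 = -528/7*9 = -4752/7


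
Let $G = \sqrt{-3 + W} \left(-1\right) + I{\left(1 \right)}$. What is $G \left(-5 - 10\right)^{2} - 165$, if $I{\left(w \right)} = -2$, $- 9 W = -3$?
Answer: $-615 - 150 i \sqrt{6} \approx -615.0 - 367.42 i$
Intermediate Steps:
$W = \frac{1}{3}$ ($W = \left(- \frac{1}{9}\right) \left(-3\right) = \frac{1}{3} \approx 0.33333$)
$G = -2 - \frac{2 i \sqrt{6}}{3}$ ($G = \sqrt{-3 + \frac{1}{3}} \left(-1\right) - 2 = \sqrt{- \frac{8}{3}} \left(-1\right) - 2 = \frac{2 i \sqrt{6}}{3} \left(-1\right) - 2 = - \frac{2 i \sqrt{6}}{3} - 2 = -2 - \frac{2 i \sqrt{6}}{3} \approx -2.0 - 1.633 i$)
$G \left(-5 - 10\right)^{2} - 165 = \left(-2 - \frac{2 i \sqrt{6}}{3}\right) \left(-5 - 10\right)^{2} - 165 = \left(-2 - \frac{2 i \sqrt{6}}{3}\right) \left(-15\right)^{2} - 165 = \left(-2 - \frac{2 i \sqrt{6}}{3}\right) 225 - 165 = \left(-450 - 150 i \sqrt{6}\right) - 165 = -615 - 150 i \sqrt{6}$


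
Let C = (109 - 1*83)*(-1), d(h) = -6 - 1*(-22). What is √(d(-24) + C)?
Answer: I*√10 ≈ 3.1623*I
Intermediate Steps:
d(h) = 16 (d(h) = -6 + 22 = 16)
C = -26 (C = (109 - 83)*(-1) = 26*(-1) = -26)
√(d(-24) + C) = √(16 - 26) = √(-10) = I*√10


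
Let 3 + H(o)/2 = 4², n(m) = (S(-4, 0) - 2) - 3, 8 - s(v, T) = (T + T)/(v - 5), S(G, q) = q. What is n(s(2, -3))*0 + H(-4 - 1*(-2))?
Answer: 26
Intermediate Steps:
s(v, T) = 8 - 2*T/(-5 + v) (s(v, T) = 8 - (T + T)/(v - 5) = 8 - 2*T/(-5 + v))
n(m) = -5 (n(m) = (0 - 2) - 3 = -2 - 3 = -5)
H(o) = 26 (H(o) = -6 + 2*4² = -6 + 2*16 = -6 + 32 = 26)
n(s(2, -3))*0 + H(-4 - 1*(-2)) = -5*0 + 26 = 0 + 26 = 26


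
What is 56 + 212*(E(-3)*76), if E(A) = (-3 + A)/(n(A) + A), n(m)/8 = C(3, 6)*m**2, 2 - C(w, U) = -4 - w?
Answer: -20184/215 ≈ -93.879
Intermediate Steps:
C(w, U) = 6 + w (C(w, U) = 2 - (-4 - w) = 2 + (4 + w) = 6 + w)
n(m) = 72*m**2 (n(m) = 8*((6 + 3)*m**2) = 8*(9*m**2) = 72*m**2)
E(A) = (-3 + A)/(A + 72*A**2) (E(A) = (-3 + A)/(72*A**2 + A) = (-3 + A)/(A + 72*A**2))
56 + 212*(E(-3)*76) = 56 + 212*(((-3 - 3)/((-3)*(1 + 72*(-3))))*76) = 56 + 212*(-1/3*(-6)/(1 - 216)*76) = 56 + 212*(-1/3*(-6)/(-215)*76) = 56 + 212*(-1/3*(-1/215)*(-6)*76) = 56 + 212*(-2/215*76) = 56 + 212*(-152/215) = 56 - 32224/215 = -20184/215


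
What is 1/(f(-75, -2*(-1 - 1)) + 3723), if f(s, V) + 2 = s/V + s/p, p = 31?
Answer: 124/458779 ≈ 0.00027028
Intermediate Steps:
f(s, V) = -2 + s/31 + s/V (f(s, V) = -2 + (s/V + s/31) = -2 + (s/31 + s/V) = -2 + s/31 + s/V)
1/(f(-75, -2*(-1 - 1)) + 3723) = 1/((-2 + (1/31)*(-75) - 75*(-1/(2*(-1 - 1)))) + 3723) = 1/((-2 - 75/31 - 75/((-2*(-2)))) + 3723) = 1/((-2 - 75/31 - 75/4) + 3723) = 1/(-2873/124 + 3723) = 1/(458779/124) = 124/458779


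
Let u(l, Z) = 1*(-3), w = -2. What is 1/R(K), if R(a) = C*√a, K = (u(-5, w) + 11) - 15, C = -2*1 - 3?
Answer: I*√7/35 ≈ 0.075593*I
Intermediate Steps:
u(l, Z) = -3
C = -5 (C = -2 - 3 = -5)
K = -7 (K = (-3 + 11) - 15 = 8 - 15 = -7)
R(a) = -5*√a
1/R(K) = 1/(-5*I*√7) = I*√7/35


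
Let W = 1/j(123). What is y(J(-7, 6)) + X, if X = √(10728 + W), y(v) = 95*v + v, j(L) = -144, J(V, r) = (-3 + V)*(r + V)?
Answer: 960 + √1544831/12 ≈ 1063.6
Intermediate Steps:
J(V, r) = (-3 + V)*(V + r)
W = -1/144 (W = 1/(-144) = -1/144 ≈ -0.0069444)
y(v) = 96*v
X = √1544831/12 (X = √(10728 - 1/144) = √(1544831/144) = √1544831/12 ≈ 103.58)
y(J(-7, 6)) + X = 96*((-7)² - 3*(-7) - 3*6 - 7*6) + √1544831/12 = 96*(49 + 21 - 18 - 42) + √1544831/12 = 96*10 + √1544831/12 = 960 + √1544831/12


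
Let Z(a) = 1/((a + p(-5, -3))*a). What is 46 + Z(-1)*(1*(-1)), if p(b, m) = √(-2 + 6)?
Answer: 47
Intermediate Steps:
p(b, m) = 2 (p(b, m) = √4 = 2)
Z(a) = 1/(a*(2 + a)) (Z(a) = 1/((a + 2)*a) = 1/((2 + a)*a) = 1/(a*(2 + a)))
46 + Z(-1)*(1*(-1)) = 46 + (1/((-1)*(2 - 1)))*(1*(-1)) = 46 - 1/1*(-1) = 46 - 1*1*(-1) = 46 - 1*(-1) = 46 + 1 = 47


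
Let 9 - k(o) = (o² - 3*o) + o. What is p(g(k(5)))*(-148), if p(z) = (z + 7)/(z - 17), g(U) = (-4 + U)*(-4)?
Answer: -6956/23 ≈ -302.43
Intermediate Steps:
k(o) = 9 - o² + 2*o (k(o) = 9 - ((o² - 3*o) + o) = 9 - (o² - 2*o) = 9 + (-o² + 2*o) = 9 - o² + 2*o)
g(U) = 16 - 4*U
p(z) = (7 + z)/(-17 + z)
p(g(k(5)))*(-148) = ((7 + (16 - 4*(9 - 1*5² + 2*5)))/(-17 + (16 - 4*(9 - 1*5² + 2*5))))*(-148) = ((7 + (16 - 4*(9 - 1*25 + 10)))/(-17 + (16 - 4*(9 - 1*25 + 10))))*(-148) = ((7 + (16 - 4*(9 - 25 + 10)))/(-17 + (16 - 4*(9 - 25 + 10))))*(-148) = ((7 + (16 - 4*(-6)))/(-17 + (16 - 4*(-6))))*(-148) = ((7 + (16 + 24))/(-17 + (16 + 24)))*(-148) = ((7 + 40)/(-17 + 40))*(-148) = (47/23)*(-148) = -6956/23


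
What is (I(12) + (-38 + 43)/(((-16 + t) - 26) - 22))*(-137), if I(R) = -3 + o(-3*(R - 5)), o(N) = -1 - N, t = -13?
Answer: -178648/77 ≈ -2320.1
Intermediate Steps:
I(R) = -19 + 3*R (I(R) = -3 + (-1 - (-3)*(R - 5)) = -3 + (-1 - (-3)*(-5 + R)) = -3 + (-1 - (15 - 3*R)) = -3 + (-1 + (-15 + 3*R)) = -3 + (-16 + 3*R) = -19 + 3*R)
(I(12) + (-38 + 43)/(((-16 + t) - 26) - 22))*(-137) = ((-19 + 3*12) + (-38 + 43)/(((-16 - 13) - 26) - 22))*(-137) = ((-19 + 36) + 5/((-29 - 26) - 22))*(-137) = (17 + 5/(-55 - 22))*(-137) = (17 + 5/(-77))*(-137) = (17 + 5*(-1/77))*(-137) = (17 - 5/77)*(-137) = (1304/77)*(-137) = -178648/77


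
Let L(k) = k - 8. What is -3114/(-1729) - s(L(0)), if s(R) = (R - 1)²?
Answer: -136935/1729 ≈ -79.199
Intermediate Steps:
L(k) = -8 + k
s(R) = (-1 + R)²
-3114/(-1729) - s(L(0)) = -3114/(-1729) - (-1 + (-8 + 0))² = -3114*(-1/1729) - (-1 - 8)² = 3114/1729 - 1*(-9)² = 3114/1729 - 1*81 = 3114/1729 - 81 = -136935/1729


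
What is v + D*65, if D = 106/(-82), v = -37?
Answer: -4962/41 ≈ -121.02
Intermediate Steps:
D = -53/41 (D = 106*(-1/82) = -53/41 ≈ -1.2927)
v + D*65 = -37 - 53/41*65 = -37 - 3445/41 = -4962/41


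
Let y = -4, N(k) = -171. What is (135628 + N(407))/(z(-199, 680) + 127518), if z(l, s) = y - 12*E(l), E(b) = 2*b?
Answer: 135457/132290 ≈ 1.0239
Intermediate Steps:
z(l, s) = -4 - 24*l
(135628 + N(407))/(z(-199, 680) + 127518) = (135628 - 171)/((-4 - 24*(-199)) + 127518) = 135457/((-4 + 4776) + 127518) = 135457/(4772 + 127518) = 135457/132290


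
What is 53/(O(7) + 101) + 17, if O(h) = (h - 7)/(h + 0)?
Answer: 1770/101 ≈ 17.525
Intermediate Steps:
O(h) = (-7 + h)/h
53/(O(7) + 101) + 17 = 53/((-7 + 7)/7 + 101) + 17 = 53/((⅐)*0 + 101) + 17 = 53/(0 + 101) + 17 = 53/101 + 17 = 1770/101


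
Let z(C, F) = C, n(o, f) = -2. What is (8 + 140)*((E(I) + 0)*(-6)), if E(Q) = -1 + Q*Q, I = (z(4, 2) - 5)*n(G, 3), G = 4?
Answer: -2664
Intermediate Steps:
I = 2 (I = (4 - 5)*(-2) = -1*(-2) = 2)
E(Q) = -1 + Q**2
(8 + 140)*((E(I) + 0)*(-6)) = (8 + 140)*(((-1 + 2**2) + 0)*(-6)) = 148*(((-1 + 4) + 0)*(-6)) = 148*((3 + 0)*(-6)) = 148*(3*(-6)) = 148*(-18) = -2664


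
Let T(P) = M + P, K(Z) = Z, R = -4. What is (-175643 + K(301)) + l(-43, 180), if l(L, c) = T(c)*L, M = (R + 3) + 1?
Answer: -183082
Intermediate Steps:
M = 0 (M = (-4 + 3) + 1 = -1 + 1 = 0)
T(P) = P (T(P) = 0 + P = P)
l(L, c) = L*c (l(L, c) = c*L = L*c)
(-175643 + K(301)) + l(-43, 180) = (-175643 + 301) - 43*180 = -175342 - 7740 = -183082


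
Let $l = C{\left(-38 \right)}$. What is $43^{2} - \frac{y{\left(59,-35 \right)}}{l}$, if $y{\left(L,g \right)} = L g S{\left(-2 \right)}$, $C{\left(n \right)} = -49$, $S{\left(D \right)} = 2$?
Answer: $\frac{12353}{7} \approx 1764.7$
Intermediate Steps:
$l = -49$
$y{\left(L,g \right)} = 2 L g$ ($y{\left(L,g \right)} = L g 2 = 2 L g$)
$43^{2} - \frac{y{\left(59,-35 \right)}}{l} = 43^{2} - \frac{2 \cdot 59 \left(-35\right)}{-49} = 1849 - \left(-4130\right) \left(- \frac{1}{49}\right) = 1849 - \frac{590}{7} = \frac{12353}{7}$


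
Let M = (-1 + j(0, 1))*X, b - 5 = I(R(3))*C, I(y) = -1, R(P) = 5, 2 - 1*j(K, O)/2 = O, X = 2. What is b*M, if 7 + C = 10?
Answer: 4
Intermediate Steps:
j(K, O) = 4 - 2*O
C = 3 (C = -7 + 10 = 3)
b = 2 (b = 5 - 1*3 = 5 - 3 = 2)
M = 2 (M = (-1 + (4 - 2*1))*2 = (-1 + (4 - 2))*2 = (-1 + 2)*2 = 1*2 = 2)
b*M = 2*2 = 4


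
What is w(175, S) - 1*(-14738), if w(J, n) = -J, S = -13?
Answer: 14563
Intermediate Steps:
w(175, S) - 1*(-14738) = -1*175 - 1*(-14738) = -175 + 14738 = 14563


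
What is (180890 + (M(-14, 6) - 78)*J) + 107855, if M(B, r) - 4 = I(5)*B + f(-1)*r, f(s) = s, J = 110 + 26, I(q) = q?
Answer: 268345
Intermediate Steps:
J = 136
M(B, r) = 4 - r + 5*B (M(B, r) = 4 + (5*B - r) = 4 + (-r + 5*B) = 4 - r + 5*B)
(180890 + (M(-14, 6) - 78)*J) + 107855 = (180890 + ((4 - 1*6 + 5*(-14)) - 78)*136) + 107855 = (180890 + ((4 - 6 - 70) - 78)*136) + 107855 = (180890 + (-72 - 78)*136) + 107855 = (180890 - 150*136) + 107855 = (180890 - 20400) + 107855 = 160490 + 107855 = 268345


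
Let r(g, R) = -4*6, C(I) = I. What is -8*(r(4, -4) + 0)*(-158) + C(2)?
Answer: -30334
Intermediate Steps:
r(g, R) = -24
-8*(r(4, -4) + 0)*(-158) + C(2) = -8*(-24 + 0)*(-158) + 2 = -8*(-24)*(-158) + 2 = 192*(-158) + 2 = -30336 + 2 = -30334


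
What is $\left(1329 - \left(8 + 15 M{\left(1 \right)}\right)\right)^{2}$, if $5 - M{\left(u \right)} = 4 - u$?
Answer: $1666681$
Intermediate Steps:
$M{\left(u \right)} = 1 + u$ ($M{\left(u \right)} = 5 - \left(4 - u\right) = 5 + \left(-4 + u\right) = 1 + u$)
$\left(1329 - \left(8 + 15 M{\left(1 \right)}\right)\right)^{2} = \left(1329 - \left(8 + 15 \left(1 + 1\right)\right)\right)^{2} = \left(1329 - 38\right)^{2} = 1291^{2} = 1666681$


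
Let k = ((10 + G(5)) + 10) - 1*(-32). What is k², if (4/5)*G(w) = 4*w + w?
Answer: 110889/16 ≈ 6930.6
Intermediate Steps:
G(w) = 25*w/4 (G(w) = 5*(4*w + w)/4 = 5*(5*w)/4 = 25*w/4)
k = 333/4 (k = ((10 + (25/4)*5) + 10) - 1*(-32) = ((10 + 125/4) + 10) + 32 = (165/4 + 10) + 32 = 205/4 + 32 = 333/4 ≈ 83.250)
k² = (333/4)² = 110889/16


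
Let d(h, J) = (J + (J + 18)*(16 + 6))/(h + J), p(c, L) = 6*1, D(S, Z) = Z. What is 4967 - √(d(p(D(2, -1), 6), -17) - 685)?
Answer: 4967 - 2*I*√20735/11 ≈ 4967.0 - 26.181*I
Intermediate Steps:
p(c, L) = 6
d(h, J) = (396 + 23*J)/(J + h) (d(h, J) = (J + (18 + J)*22)/(J + h) = (J + (396 + 22*J))/(J + h) = (396 + 23*J)/(J + h))
4967 - √(d(p(D(2, -1), 6), -17) - 685) = 4967 - √((396 + 23*(-17))/(-17 + 6) - 685) = 4967 - √((396 - 391)/(-11) - 685) = 4967 - √(-1/11*5 - 685) = 4967 - √(-5/11 - 685) = 4967 - √(-7540/11) = 4967 - 2*I*√20735/11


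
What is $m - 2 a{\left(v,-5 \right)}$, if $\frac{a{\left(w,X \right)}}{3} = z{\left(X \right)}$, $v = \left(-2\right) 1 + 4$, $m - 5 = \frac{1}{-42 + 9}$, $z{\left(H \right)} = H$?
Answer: $\frac{1154}{33} \approx 34.97$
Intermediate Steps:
$m = \frac{164}{33}$ ($m = 5 + \frac{1}{-42 + 9} = 5 + \frac{1}{-33} = 5 - \frac{1}{33} = \frac{164}{33} \approx 4.9697$)
$v = 2$ ($v = -2 + 4 = 2$)
$a{\left(w,X \right)} = 3 X$
$m - 2 a{\left(v,-5 \right)} = \frac{164}{33} - 2 \cdot 3 \left(-5\right) = \frac{164}{33} - -30 = \frac{164}{33} + 30 = \frac{1154}{33}$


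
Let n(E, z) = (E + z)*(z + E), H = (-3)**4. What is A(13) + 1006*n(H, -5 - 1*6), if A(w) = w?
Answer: 4929413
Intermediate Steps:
H = 81
n(E, z) = (E + z)**2 (n(E, z) = (E + z)*(E + z) = (E + z)**2)
A(13) + 1006*n(H, -5 - 1*6) = 13 + 1006*(81 + (-5 - 1*6))**2 = 13 + 1006*(81 + (-5 - 6))**2 = 13 + 1006*(81 - 11)**2 = 13 + 1006*70**2 = 13 + 1006*4900 = 13 + 4929400 = 4929413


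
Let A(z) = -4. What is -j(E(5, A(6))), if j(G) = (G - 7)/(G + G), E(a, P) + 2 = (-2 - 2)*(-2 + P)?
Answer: -15/44 ≈ -0.34091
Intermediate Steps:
E(a, P) = 6 - 4*P (E(a, P) = -2 + (-2 - 2)*(-2 + P) = -2 - 4*(-2 + P) = -2 + (8 - 4*P) = 6 - 4*P)
j(G) = (-7 + G)/(2*G) (j(G) = (-7 + G)/((2*G)) = (-7 + G)*(1/(2*G)) = (-7 + G)/(2*G))
-j(E(5, A(6))) = -(-7 + (6 - 4*(-4)))/(2*(6 - 4*(-4))) = -(-7 + (6 + 16))/(2*(6 + 16)) = -(-7 + 22)/(2*22) = -15/(2*22) = -1*15/44 = -15/44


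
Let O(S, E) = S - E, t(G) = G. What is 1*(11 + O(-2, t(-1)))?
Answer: 10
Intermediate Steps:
1*(11 + O(-2, t(-1))) = 1*(11 + (-2 - 1*(-1))) = 1*(11 + (-2 + 1)) = 1*(11 - 1) = 1*10 = 10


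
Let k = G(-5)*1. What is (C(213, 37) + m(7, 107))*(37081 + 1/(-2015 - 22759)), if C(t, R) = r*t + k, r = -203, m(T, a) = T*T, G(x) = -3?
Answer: -39679020224749/24774 ≈ -1.6016e+9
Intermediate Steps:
m(T, a) = T**2
k = -3 (k = -3*1 = -3)
C(t, R) = -3 - 203*t (C(t, R) = -203*t - 3 = -3 - 203*t)
(C(213, 37) + m(7, 107))*(37081 + 1/(-2015 - 22759)) = ((-3 - 203*213) + 7**2)*(37081 + 1/(-2015 - 22759)) = ((-3 - 43239) + 49)*(37081 + 1/(-24774)) = (-43242 + 49)*(37081 - 1/24774) = -43193*918644693/24774 = -39679020224749/24774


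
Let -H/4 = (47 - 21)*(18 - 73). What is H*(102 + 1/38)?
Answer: 11088220/19 ≈ 5.8359e+5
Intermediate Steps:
H = 5720 (H = -4*(47 - 21)*(18 - 73) = -104*(-55) = -4*(-1430) = 5720)
H*(102 + 1/38) = 5720*(102 + 1/38) = 5720*(3877/38) = 11088220/19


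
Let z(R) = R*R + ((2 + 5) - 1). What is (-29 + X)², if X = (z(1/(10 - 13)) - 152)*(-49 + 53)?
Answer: 30393169/81 ≈ 3.7522e+5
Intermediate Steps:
z(R) = 6 + R² (z(R) = R² + (7 - 1) = R² + 6 = 6 + R²)
X = -5252/9 (X = ((6 + (1/(10 - 13))²) - 152)*(-49 + 53) = ((6 + (1/(-3))²) - 152)*4 = ((6 + (-⅓)²) - 152)*4 = ((6 + ⅑) - 152)*4 = (55/9 - 152)*4 = -1313/9*4 = -5252/9 ≈ -583.56)
(-29 + X)² = (-29 - 5252/9)² = (-5513/9)² = 30393169/81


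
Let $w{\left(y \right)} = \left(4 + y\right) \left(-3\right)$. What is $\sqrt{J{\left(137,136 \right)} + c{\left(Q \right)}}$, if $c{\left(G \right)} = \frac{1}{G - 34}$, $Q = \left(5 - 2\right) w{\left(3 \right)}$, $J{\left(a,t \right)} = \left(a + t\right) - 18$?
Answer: $\frac{\sqrt{2399198}}{97} \approx 15.968$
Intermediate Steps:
$J{\left(a,t \right)} = -18 + a + t$
$w{\left(y \right)} = -12 - 3 y$
$Q = -63$ ($Q = \left(5 - 2\right) \left(-12 - 9\right) = 3 \left(-12 - 9\right) = 3 \left(-21\right) = -63$)
$c{\left(G \right)} = \frac{1}{-34 + G}$
$\sqrt{J{\left(137,136 \right)} + c{\left(Q \right)}} = \sqrt{\left(-18 + 137 + 136\right) + \frac{1}{-34 - 63}} = \sqrt{255 + \frac{1}{-97}} = \sqrt{255 - \frac{1}{97}} = \sqrt{\frac{24734}{97}} = \frac{\sqrt{2399198}}{97}$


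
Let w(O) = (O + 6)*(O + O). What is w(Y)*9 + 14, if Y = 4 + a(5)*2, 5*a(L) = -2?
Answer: 13598/25 ≈ 543.92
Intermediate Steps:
a(L) = -2/5 (a(L) = (1/5)*(-2) = -2/5)
Y = 16/5 (Y = 4 - 2/5*2 = 4 - 4/5 = 16/5 ≈ 3.2000)
w(O) = 2*O*(6 + O) (w(O) = (6 + O)*(2*O) = 2*O*(6 + O))
w(Y)*9 + 14 = (2*(16/5)*(6 + 16/5))*9 + 14 = (2*(16/5)*(46/5))*9 + 14 = (1472/25)*9 + 14 = 13248/25 + 14 = 13598/25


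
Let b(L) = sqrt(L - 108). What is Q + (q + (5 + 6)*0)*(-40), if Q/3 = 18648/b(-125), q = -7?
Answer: 280 - 55944*I*sqrt(233)/233 ≈ 280.0 - 3665.0*I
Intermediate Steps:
b(L) = sqrt(-108 + L)
Q = -55944*I*sqrt(233)/233 (Q = 3*(18648/(sqrt(-108 - 125))) = 3*(18648/(sqrt(-233))) = 3*(18648/((I*sqrt(233)))) = 3*(18648*(-I*sqrt(233)/233)) = 3*(-18648*I*sqrt(233)/233) = -55944*I*sqrt(233)/233 ≈ -3665.0*I)
Q + (q + (5 + 6)*0)*(-40) = -55944*I*sqrt(233)/233 + (-7 + (5 + 6)*0)*(-40) = -55944*I*sqrt(233)/233 + (-7 + 11*0)*(-40) = -55944*I*sqrt(233)/233 + (-7 + 0)*(-40) = -55944*I*sqrt(233)/233 - 7*(-40) = -55944*I*sqrt(233)/233 + 280 = 280 - 55944*I*sqrt(233)/233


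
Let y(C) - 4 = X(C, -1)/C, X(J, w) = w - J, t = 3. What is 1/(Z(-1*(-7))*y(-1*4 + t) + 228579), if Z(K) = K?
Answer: 1/228607 ≈ 4.3743e-6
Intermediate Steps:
y(C) = 4 + (-1 - C)/C
1/(Z(-1*(-7))*y(-1*4 + t) + 228579) = 1/((-1*(-7))*(3 - 1/(-1*4 + 3)) + 228579) = 1/(7*(3 - 1/(-4 + 3)) + 228579) = 1/(7*(3 - 1/(-1)) + 228579) = 1/(7*(3 - 1*(-1)) + 228579) = 1/(7*(3 + 1) + 228579) = 1/(7*4 + 228579) = 1/(28 + 228579) = 1/228607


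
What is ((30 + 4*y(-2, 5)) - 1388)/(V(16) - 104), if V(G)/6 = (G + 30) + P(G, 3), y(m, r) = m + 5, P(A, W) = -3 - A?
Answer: -673/29 ≈ -23.207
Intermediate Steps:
y(m, r) = 5 + m
V(G) = 162 (V(G) = 6*((G + 30) + (-3 - G)) = 6*((30 + G) + (-3 - G)) = 6*27 = 162)
((30 + 4*y(-2, 5)) - 1388)/(V(16) - 104) = ((30 + 4*(5 - 2)) - 1388)/(162 - 104) = ((30 + 4*3) - 1388)/58 = ((30 + 12) - 1388)*(1/58) = (42 - 1388)*(1/58) = -1346*1/58 = -673/29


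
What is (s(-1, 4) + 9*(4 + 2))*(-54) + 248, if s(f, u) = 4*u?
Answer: -3532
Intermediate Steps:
(s(-1, 4) + 9*(4 + 2))*(-54) + 248 = (4*4 + 9*(4 + 2))*(-54) + 248 = (16 + 9*6)*(-54) + 248 = (16 + 54)*(-54) + 248 = 70*(-54) + 248 = -3780 + 248 = -3532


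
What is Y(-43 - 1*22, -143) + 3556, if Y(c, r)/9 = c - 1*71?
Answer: 2332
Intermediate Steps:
Y(c, r) = -639 + 9*c (Y(c, r) = 9*(c - 1*71) = 9*(c - 71) = 9*(-71 + c) = -639 + 9*c)
Y(-43 - 1*22, -143) + 3556 = (-639 + 9*(-43 - 1*22)) + 3556 = (-639 + 9*(-43 - 22)) + 3556 = (-639 + 9*(-65)) + 3556 = (-639 - 585) + 3556 = -1224 + 3556 = 2332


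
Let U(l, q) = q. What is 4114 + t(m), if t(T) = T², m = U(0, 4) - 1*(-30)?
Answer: 5270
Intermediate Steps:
m = 34 (m = 4 - 1*(-30) = 4 + 30 = 34)
4114 + t(m) = 4114 + 34² = 4114 + 1156 = 5270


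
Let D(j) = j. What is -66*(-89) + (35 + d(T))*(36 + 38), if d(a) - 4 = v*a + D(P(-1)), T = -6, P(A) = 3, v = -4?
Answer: 10758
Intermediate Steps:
d(a) = 7 - 4*a (d(a) = 4 + (-4*a + 3) = 4 + (3 - 4*a) = 7 - 4*a)
-66*(-89) + (35 + d(T))*(36 + 38) = -66*(-89) + (35 + (7 - 4*(-6)))*(36 + 38) = 5874 + (35 + (7 + 24))*74 = 5874 + (35 + 31)*74 = 5874 + 66*74 = 5874 + 4884 = 10758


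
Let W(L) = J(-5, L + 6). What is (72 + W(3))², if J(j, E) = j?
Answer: 4489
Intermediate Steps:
W(L) = -5
(72 + W(3))² = (72 - 5)² = 67² = 4489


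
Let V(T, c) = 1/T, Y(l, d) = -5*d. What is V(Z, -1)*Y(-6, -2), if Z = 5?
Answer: 2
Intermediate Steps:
V(Z, -1)*Y(-6, -2) = (-5*(-2))/5 = (⅕)*10 = 2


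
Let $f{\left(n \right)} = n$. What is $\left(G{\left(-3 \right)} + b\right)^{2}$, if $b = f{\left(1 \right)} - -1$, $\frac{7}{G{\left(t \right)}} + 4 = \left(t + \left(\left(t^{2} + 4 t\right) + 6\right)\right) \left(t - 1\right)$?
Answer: $\frac{1}{16} \approx 0.0625$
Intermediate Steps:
$G{\left(t \right)} = \frac{7}{-4 + \left(-1 + t\right) \left(6 + t^{2} + 5 t\right)}$ ($G{\left(t \right)} = \frac{7}{-4 + \left(t + \left(\left(t^{2} + 4 t\right) + 6\right)\right) \left(t - 1\right)} = \frac{7}{-4 + \left(t + \left(6 + t^{2} + 4 t\right)\right) \left(-1 + t\right)} = \frac{7}{-4 + \left(6 + t^{2} + 5 t\right) \left(-1 + t\right)} = \frac{7}{-4 + \left(-1 + t\right) \left(6 + t^{2} + 5 t\right)}$)
$b = 2$ ($b = 1 - -1 = 1 + 1 = 2$)
$\left(G{\left(-3 \right)} + b\right)^{2} = \left(\frac{7}{-10 - 3 + \left(-3\right)^{3} + 4 \left(-3\right)^{2}} + 2\right)^{2} = \left(\frac{7}{-10 - 3 - 27 + 4 \cdot 9} + 2\right)^{2} = \left(\frac{7}{-10 - 3 - 27 + 36} + 2\right)^{2} = \left(\frac{7}{-4} + 2\right)^{2} = \left(7 \left(- \frac{1}{4}\right) + 2\right)^{2} = \left(- \frac{7}{4} + 2\right)^{2} = \left(\frac{1}{4}\right)^{2} = \frac{1}{16}$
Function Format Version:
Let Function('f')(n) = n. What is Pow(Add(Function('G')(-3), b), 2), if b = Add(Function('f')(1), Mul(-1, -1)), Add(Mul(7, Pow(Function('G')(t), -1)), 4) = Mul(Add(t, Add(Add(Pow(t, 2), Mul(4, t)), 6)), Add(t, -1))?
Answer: Rational(1, 16) ≈ 0.062500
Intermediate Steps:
Function('G')(t) = Mul(7, Pow(Add(-4, Mul(Add(-1, t), Add(6, Pow(t, 2), Mul(5, t)))), -1)) (Function('G')(t) = Mul(7, Pow(Add(-4, Mul(Add(t, Add(Add(Pow(t, 2), Mul(4, t)), 6)), Add(t, -1))), -1)) = Mul(7, Pow(Add(-4, Mul(Add(t, Add(6, Pow(t, 2), Mul(4, t))), Add(-1, t))), -1)) = Mul(7, Pow(Add(-4, Mul(Add(6, Pow(t, 2), Mul(5, t)), Add(-1, t))), -1)) = Mul(7, Pow(Add(-4, Mul(Add(-1, t), Add(6, Pow(t, 2), Mul(5, t)))), -1)))
b = 2 (b = Add(1, Mul(-1, -1)) = Add(1, 1) = 2)
Pow(Add(Function('G')(-3), b), 2) = Pow(Add(Mul(7, Pow(Add(-10, -3, Pow(-3, 3), Mul(4, Pow(-3, 2))), -1)), 2), 2) = Pow(Add(Mul(7, Pow(Add(-10, -3, -27, Mul(4, 9)), -1)), 2), 2) = Pow(Add(Mul(7, Pow(Add(-10, -3, -27, 36), -1)), 2), 2) = Pow(Add(Mul(7, Pow(-4, -1)), 2), 2) = Pow(Add(Mul(7, Rational(-1, 4)), 2), 2) = Pow(Add(Rational(-7, 4), 2), 2) = Pow(Rational(1, 4), 2) = Rational(1, 16)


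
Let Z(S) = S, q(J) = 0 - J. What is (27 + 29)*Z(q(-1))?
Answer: 56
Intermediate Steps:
q(J) = -J
(27 + 29)*Z(q(-1)) = (27 + 29)*(-1*(-1)) = 56*1 = 56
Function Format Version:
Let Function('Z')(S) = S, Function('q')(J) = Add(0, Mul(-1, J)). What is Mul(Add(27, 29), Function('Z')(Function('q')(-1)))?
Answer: 56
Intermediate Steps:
Function('q')(J) = Mul(-1, J)
Mul(Add(27, 29), Function('Z')(Function('q')(-1))) = Mul(Add(27, 29), Mul(-1, -1)) = Mul(56, 1) = 56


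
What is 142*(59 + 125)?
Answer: 26128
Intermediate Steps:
142*(59 + 125) = 142*184 = 26128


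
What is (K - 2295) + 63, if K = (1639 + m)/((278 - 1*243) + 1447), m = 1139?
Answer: -550841/247 ≈ -2230.1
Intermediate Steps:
K = 463/247 (K = (1639 + 1139)/((278 - 1*243) + 1447) = 2778/((278 - 243) + 1447) = 2778/(35 + 1447) = 2778/1482 = 2778*(1/1482) = 463/247 ≈ 1.8745)
(K - 2295) + 63 = (463/247 - 2295) + 63 = -566402/247 + 63 = -550841/247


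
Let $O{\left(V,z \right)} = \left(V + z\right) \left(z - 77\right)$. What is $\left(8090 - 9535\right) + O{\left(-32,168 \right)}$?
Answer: $10931$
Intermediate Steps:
$O{\left(V,z \right)} = \left(-77 + z\right) \left(V + z\right)$ ($O{\left(V,z \right)} = \left(V + z\right) \left(-77 + z\right) = \left(-77 + z\right) \left(V + z\right)$)
$\left(8090 - 9535\right) + O{\left(-32,168 \right)} = \left(8090 - 9535\right) - \left(15848 - 28224\right) = -1445 + \left(28224 + 2464 - 12936 - 5376\right) = -1445 + 12376 = 10931$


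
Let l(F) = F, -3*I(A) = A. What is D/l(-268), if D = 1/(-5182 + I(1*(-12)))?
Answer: 1/1387704 ≈ 7.2061e-7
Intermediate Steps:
I(A) = -A/3
D = -1/5178 (D = 1/(-5182 - (-12)/3) = 1/(-5182 - ⅓*(-12)) = 1/(-5182 + 4) = 1/(-5178) = -1/5178 ≈ -0.00019312)
D/l(-268) = -1/5178/(-268) = -1/5178*(-1/268) = 1/1387704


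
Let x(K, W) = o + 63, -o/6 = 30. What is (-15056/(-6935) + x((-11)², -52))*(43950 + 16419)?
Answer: -48074189091/6935 ≈ -6.9321e+6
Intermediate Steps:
o = -180 (o = -6*30 = -180)
x(K, W) = -117 (x(K, W) = -180 + 63 = -117)
(-15056/(-6935) + x((-11)², -52))*(43950 + 16419) = (-15056/(-6935) - 117)*(43950 + 16419) = (-15056*(-1/6935) - 117)*60369 = (15056/6935 - 117)*60369 = -796339/6935*60369 = -48074189091/6935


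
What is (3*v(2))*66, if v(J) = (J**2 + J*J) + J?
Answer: 1980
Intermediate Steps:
v(J) = J + 2*J**2 (v(J) = (J**2 + J**2) + J = 2*J**2 + J = J + 2*J**2)
(3*v(2))*66 = (3*(2*(1 + 2*2)))*66 = (3*(2*(1 + 4)))*66 = (3*(2*5))*66 = (3*10)*66 = 30*66 = 1980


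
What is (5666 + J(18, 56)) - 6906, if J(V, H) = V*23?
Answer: -826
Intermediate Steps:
J(V, H) = 23*V
(5666 + J(18, 56)) - 6906 = (5666 + 23*18) - 6906 = (5666 + 414) - 6906 = 6080 - 6906 = -826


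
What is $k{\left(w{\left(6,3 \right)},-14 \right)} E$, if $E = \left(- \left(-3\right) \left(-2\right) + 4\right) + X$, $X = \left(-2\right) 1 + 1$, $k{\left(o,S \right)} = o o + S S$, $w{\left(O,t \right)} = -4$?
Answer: $-636$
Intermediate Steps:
$k{\left(o,S \right)} = S^{2} + o^{2}$ ($k{\left(o,S \right)} = o^{2} + S^{2} = S^{2} + o^{2}$)
$X = -1$ ($X = -2 + 1 = -1$)
$E = -3$ ($E = \left(- \left(-3\right) \left(-2\right) + 4\right) - 1 = \left(\left(-1\right) 6 + 4\right) - 1 = \left(-6 + 4\right) - 1 = -2 - 1 = -3$)
$k{\left(w{\left(6,3 \right)},-14 \right)} E = \left(\left(-14\right)^{2} + \left(-4\right)^{2}\right) \left(-3\right) = \left(196 + 16\right) \left(-3\right) = 212 \left(-3\right) = -636$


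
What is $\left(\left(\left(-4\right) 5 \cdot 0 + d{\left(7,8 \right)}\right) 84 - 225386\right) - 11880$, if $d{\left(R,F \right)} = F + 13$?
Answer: $-235502$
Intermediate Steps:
$d{\left(R,F \right)} = 13 + F$
$\left(\left(\left(-4\right) 5 \cdot 0 + d{\left(7,8 \right)}\right) 84 - 225386\right) - 11880 = \left(\left(\left(-4\right) 5 \cdot 0 + \left(13 + 8\right)\right) 84 - 225386\right) - 11880 = \left(\left(\left(-20\right) 0 + 21\right) 84 - 225386\right) - 11880 = \left(\left(0 + 21\right) 84 - 225386\right) - 11880 = \left(21 \cdot 84 - 225386\right) - 11880 = \left(1764 - 225386\right) - 11880 = -223622 - 11880 = -235502$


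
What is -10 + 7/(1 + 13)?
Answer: -19/2 ≈ -9.5000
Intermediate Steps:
-10 + 7/(1 + 13) = -10 + 7/14 = -10 + (1/14)*7 = -10 + 1/2 = -19/2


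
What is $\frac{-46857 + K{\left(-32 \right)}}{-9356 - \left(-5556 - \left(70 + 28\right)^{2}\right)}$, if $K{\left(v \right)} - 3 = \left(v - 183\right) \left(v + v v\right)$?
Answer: $- \frac{130067}{2902} \approx -44.82$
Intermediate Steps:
$K{\left(v \right)} = 3 + \left(-183 + v\right) \left(v + v^{2}\right)$ ($K{\left(v \right)} = 3 + \left(v - 183\right) \left(v + v v\right) = 3 + \left(-183 + v\right) \left(v + v^{2}\right)$)
$\frac{-46857 + K{\left(-32 \right)}}{-9356 - \left(-5556 - \left(70 + 28\right)^{2}\right)} = \frac{-46857 + \left(3 + \left(-32\right)^{3} - -5856 - 182 \left(-32\right)^{2}\right)}{-9356 - \left(-5556 - \left(70 + 28\right)^{2}\right)} = \frac{-46857 + \left(3 - 32768 + 5856 - 186368\right)}{-9356 + \left(98^{2} + 5556\right)} = \frac{-46857 + \left(3 - 32768 + 5856 - 186368\right)}{-9356 + \left(9604 + 5556\right)} = \frac{-46857 - 213277}{-9356 + 15160} = - \frac{260134}{5804} = \left(-260134\right) \frac{1}{5804} = - \frac{130067}{2902}$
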